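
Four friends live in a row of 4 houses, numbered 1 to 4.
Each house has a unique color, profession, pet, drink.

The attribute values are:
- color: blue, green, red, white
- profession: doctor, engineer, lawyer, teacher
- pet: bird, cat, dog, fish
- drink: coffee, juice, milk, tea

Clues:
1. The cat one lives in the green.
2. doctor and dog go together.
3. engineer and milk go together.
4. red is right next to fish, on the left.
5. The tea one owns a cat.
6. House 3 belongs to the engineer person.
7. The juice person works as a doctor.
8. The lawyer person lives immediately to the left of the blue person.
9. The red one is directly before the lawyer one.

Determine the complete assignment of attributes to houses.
Solution:

House | Color | Profession | Pet | Drink
----------------------------------------
  1   | red | doctor | dog | juice
  2   | white | lawyer | fish | coffee
  3   | blue | engineer | bird | milk
  4   | green | teacher | cat | tea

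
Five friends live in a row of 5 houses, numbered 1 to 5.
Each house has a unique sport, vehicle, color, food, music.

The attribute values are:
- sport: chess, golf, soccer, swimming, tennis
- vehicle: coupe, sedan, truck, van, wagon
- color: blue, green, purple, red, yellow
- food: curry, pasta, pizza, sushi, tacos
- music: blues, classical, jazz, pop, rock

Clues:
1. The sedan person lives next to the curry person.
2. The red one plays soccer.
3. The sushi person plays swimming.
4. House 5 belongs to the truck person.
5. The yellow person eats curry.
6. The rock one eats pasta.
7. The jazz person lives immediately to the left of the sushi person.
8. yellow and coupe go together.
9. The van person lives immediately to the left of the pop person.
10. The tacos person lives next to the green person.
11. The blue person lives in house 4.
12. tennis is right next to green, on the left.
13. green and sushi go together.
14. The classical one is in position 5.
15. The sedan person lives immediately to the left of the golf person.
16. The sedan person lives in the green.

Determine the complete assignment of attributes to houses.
Solution:

House | Sport | Vehicle | Color | Food | Music
----------------------------------------------
  1   | tennis | van | purple | tacos | jazz
  2   | swimming | sedan | green | sushi | pop
  3   | golf | coupe | yellow | curry | blues
  4   | chess | wagon | blue | pasta | rock
  5   | soccer | truck | red | pizza | classical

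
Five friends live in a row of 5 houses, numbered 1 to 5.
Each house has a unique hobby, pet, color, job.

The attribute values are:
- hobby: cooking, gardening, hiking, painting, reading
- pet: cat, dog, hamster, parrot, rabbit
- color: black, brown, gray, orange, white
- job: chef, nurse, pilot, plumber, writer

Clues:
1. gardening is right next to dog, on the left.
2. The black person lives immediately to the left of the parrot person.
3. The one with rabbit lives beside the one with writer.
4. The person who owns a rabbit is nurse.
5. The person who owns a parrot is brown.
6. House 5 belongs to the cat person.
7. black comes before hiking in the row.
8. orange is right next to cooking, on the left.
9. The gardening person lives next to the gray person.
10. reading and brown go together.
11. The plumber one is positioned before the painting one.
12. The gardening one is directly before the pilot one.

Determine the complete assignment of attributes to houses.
Solution:

House | Hobby | Pet | Color | Job
---------------------------------
  1   | gardening | hamster | orange | plumber
  2   | cooking | dog | gray | pilot
  3   | painting | rabbit | black | nurse
  4   | reading | parrot | brown | writer
  5   | hiking | cat | white | chef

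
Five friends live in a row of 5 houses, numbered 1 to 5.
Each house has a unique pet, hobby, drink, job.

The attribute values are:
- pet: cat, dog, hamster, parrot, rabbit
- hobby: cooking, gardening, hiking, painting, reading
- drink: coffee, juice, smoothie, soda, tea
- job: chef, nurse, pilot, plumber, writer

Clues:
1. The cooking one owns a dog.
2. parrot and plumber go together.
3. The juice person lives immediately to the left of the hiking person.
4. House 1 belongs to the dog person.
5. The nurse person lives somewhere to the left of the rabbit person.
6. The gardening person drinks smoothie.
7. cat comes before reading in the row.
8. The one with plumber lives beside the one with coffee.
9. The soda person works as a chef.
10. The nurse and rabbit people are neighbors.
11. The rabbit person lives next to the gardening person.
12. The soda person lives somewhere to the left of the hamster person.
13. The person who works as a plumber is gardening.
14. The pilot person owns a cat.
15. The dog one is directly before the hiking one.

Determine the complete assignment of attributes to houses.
Solution:

House | Pet | Hobby | Drink | Job
---------------------------------
  1   | dog | cooking | juice | nurse
  2   | rabbit | hiking | soda | chef
  3   | parrot | gardening | smoothie | plumber
  4   | cat | painting | coffee | pilot
  5   | hamster | reading | tea | writer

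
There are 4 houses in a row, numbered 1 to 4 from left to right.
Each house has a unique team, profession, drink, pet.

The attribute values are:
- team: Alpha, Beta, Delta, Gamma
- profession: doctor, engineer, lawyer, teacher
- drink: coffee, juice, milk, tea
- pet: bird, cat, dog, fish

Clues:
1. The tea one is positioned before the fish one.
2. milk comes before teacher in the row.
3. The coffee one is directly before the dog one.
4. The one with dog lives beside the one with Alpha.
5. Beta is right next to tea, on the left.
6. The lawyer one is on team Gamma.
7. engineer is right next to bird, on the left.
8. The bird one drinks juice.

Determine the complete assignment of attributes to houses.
Solution:

House | Team | Profession | Drink | Pet
---------------------------------------
  1   | Beta | doctor | coffee | cat
  2   | Gamma | lawyer | tea | dog
  3   | Alpha | engineer | milk | fish
  4   | Delta | teacher | juice | bird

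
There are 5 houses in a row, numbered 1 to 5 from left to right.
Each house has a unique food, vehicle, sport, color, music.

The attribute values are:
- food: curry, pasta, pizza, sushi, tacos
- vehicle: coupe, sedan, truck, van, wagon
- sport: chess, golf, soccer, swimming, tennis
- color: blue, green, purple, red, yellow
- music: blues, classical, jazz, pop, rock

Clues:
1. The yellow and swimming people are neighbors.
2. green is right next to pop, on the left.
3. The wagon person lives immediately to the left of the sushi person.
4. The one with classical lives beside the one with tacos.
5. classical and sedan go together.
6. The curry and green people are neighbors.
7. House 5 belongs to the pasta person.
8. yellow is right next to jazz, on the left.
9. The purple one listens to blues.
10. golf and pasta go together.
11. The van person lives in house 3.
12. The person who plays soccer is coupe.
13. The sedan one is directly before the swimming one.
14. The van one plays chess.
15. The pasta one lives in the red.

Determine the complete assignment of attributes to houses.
Solution:

House | Food | Vehicle | Sport | Color | Music
----------------------------------------------
  1   | curry | sedan | tennis | yellow | classical
  2   | tacos | wagon | swimming | green | jazz
  3   | sushi | van | chess | blue | pop
  4   | pizza | coupe | soccer | purple | blues
  5   | pasta | truck | golf | red | rock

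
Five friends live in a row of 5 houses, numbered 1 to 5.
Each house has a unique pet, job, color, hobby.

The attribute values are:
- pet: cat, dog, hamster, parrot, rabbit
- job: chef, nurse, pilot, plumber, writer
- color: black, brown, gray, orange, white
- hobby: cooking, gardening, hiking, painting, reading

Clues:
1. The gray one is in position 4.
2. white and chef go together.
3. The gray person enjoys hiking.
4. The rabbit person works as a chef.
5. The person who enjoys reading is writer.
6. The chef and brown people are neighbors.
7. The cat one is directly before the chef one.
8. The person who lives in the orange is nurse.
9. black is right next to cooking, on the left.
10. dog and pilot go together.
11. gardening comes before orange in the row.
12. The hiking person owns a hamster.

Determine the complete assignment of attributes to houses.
Solution:

House | Pet | Job | Color | Hobby
---------------------------------
  1   | cat | writer | black | reading
  2   | rabbit | chef | white | cooking
  3   | dog | pilot | brown | gardening
  4   | hamster | plumber | gray | hiking
  5   | parrot | nurse | orange | painting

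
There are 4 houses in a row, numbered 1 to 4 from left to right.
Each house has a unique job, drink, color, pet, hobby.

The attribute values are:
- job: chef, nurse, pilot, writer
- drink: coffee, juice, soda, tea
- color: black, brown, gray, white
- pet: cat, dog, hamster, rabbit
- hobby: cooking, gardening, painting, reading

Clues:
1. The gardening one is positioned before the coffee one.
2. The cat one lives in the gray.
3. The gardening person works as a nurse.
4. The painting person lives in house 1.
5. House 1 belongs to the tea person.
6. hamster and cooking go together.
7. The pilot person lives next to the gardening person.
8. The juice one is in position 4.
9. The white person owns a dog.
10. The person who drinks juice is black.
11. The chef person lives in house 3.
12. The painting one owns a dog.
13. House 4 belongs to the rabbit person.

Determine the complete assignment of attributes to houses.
Solution:

House | Job | Drink | Color | Pet | Hobby
-----------------------------------------
  1   | pilot | tea | white | dog | painting
  2   | nurse | soda | gray | cat | gardening
  3   | chef | coffee | brown | hamster | cooking
  4   | writer | juice | black | rabbit | reading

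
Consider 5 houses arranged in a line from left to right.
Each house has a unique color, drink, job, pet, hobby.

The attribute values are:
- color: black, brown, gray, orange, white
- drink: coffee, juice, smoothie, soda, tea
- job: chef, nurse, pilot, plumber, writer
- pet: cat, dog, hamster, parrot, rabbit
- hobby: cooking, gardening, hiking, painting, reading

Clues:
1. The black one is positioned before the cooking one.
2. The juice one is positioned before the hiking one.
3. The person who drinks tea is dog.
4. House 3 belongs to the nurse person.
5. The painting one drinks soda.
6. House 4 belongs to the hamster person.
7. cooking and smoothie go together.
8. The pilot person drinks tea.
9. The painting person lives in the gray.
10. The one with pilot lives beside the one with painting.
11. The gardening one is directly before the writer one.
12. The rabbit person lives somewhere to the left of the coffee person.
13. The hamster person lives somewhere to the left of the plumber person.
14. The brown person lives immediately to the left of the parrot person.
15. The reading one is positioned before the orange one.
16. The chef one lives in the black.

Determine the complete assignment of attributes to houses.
Solution:

House | Color | Drink | Job | Pet | Hobby
-----------------------------------------
  1   | brown | tea | pilot | dog | gardening
  2   | gray | soda | writer | parrot | painting
  3   | white | juice | nurse | rabbit | reading
  4   | black | coffee | chef | hamster | hiking
  5   | orange | smoothie | plumber | cat | cooking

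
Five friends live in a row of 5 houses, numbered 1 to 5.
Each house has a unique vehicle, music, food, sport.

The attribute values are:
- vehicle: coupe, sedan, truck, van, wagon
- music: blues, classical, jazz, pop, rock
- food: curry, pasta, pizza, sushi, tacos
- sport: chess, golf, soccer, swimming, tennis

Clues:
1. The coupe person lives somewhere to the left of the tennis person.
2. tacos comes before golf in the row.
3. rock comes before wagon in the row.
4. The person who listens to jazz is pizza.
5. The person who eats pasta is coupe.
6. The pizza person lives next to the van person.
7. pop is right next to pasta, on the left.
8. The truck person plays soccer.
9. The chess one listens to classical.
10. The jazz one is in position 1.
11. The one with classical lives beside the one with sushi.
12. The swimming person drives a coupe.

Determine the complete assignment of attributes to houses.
Solution:

House | Vehicle | Music | Food | Sport
--------------------------------------
  1   | truck | jazz | pizza | soccer
  2   | van | classical | tacos | chess
  3   | sedan | pop | sushi | golf
  4   | coupe | rock | pasta | swimming
  5   | wagon | blues | curry | tennis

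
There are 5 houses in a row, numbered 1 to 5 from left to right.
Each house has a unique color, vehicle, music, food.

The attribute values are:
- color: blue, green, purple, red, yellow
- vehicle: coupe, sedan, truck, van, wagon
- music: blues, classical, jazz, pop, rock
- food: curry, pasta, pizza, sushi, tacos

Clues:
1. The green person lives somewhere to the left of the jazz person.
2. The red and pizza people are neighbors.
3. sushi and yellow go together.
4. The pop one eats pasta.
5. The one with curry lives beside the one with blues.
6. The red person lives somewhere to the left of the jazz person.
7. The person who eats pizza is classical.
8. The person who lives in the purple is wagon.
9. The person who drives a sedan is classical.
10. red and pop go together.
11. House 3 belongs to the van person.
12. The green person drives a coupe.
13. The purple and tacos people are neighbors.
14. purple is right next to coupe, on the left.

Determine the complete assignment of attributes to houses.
Solution:

House | Color | Vehicle | Music | Food
--------------------------------------
  1   | purple | wagon | rock | curry
  2   | green | coupe | blues | tacos
  3   | red | van | pop | pasta
  4   | blue | sedan | classical | pizza
  5   | yellow | truck | jazz | sushi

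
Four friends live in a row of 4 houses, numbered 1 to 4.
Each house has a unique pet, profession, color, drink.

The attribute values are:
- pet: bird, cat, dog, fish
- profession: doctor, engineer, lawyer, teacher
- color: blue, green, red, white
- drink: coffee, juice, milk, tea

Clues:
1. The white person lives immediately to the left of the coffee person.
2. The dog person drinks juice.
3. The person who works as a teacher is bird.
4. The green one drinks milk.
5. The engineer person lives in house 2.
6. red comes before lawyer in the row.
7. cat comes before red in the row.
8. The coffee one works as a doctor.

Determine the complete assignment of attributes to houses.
Solution:

House | Pet | Profession | Color | Drink
----------------------------------------
  1   | bird | teacher | green | milk
  2   | cat | engineer | white | tea
  3   | fish | doctor | red | coffee
  4   | dog | lawyer | blue | juice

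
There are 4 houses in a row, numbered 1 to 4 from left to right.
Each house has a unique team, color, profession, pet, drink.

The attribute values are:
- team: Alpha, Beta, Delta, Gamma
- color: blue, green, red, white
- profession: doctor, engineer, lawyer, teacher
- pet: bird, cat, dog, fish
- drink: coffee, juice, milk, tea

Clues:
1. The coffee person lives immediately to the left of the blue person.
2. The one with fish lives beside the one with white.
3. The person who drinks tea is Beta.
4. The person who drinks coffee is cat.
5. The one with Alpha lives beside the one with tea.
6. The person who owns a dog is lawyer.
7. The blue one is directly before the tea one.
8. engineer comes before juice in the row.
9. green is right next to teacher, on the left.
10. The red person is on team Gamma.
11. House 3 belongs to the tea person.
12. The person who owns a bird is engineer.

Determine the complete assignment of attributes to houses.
Solution:

House | Team | Color | Profession | Pet | Drink
-----------------------------------------------
  1   | Delta | green | doctor | cat | coffee
  2   | Alpha | blue | teacher | fish | milk
  3   | Beta | white | engineer | bird | tea
  4   | Gamma | red | lawyer | dog | juice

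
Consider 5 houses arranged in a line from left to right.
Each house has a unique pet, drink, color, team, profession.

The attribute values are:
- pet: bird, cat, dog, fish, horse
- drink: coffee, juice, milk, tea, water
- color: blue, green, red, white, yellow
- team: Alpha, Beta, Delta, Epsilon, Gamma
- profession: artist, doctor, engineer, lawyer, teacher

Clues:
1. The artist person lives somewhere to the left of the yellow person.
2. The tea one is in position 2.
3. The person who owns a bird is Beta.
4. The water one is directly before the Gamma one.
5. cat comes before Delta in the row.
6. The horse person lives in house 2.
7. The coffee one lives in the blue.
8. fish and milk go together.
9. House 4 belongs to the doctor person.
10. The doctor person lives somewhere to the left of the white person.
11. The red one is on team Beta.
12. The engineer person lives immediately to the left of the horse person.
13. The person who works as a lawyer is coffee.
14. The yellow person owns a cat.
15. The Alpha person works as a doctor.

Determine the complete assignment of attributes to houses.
Solution:

House | Pet | Drink | Color | Team | Profession
-----------------------------------------------
  1   | bird | water | red | Beta | engineer
  2   | horse | tea | green | Gamma | artist
  3   | dog | coffee | blue | Epsilon | lawyer
  4   | cat | juice | yellow | Alpha | doctor
  5   | fish | milk | white | Delta | teacher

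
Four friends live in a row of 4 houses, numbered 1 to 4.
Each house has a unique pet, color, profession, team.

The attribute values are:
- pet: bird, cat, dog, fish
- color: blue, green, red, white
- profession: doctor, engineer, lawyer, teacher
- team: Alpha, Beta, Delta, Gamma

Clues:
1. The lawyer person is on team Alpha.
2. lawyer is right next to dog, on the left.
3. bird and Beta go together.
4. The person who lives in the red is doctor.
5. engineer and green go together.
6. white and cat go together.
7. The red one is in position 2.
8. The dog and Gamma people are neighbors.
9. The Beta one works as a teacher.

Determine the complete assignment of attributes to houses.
Solution:

House | Pet | Color | Profession | Team
---------------------------------------
  1   | cat | white | lawyer | Alpha
  2   | dog | red | doctor | Delta
  3   | fish | green | engineer | Gamma
  4   | bird | blue | teacher | Beta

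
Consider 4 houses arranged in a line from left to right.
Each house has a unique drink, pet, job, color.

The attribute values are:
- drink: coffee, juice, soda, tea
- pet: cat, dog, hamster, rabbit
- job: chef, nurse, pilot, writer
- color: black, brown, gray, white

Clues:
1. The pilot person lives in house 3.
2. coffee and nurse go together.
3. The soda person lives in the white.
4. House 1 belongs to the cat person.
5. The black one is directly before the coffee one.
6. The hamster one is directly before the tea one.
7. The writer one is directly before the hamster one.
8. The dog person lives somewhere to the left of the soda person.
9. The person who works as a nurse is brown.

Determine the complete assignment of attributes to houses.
Solution:

House | Drink | Pet | Job | Color
---------------------------------
  1   | juice | cat | writer | black
  2   | coffee | hamster | nurse | brown
  3   | tea | dog | pilot | gray
  4   | soda | rabbit | chef | white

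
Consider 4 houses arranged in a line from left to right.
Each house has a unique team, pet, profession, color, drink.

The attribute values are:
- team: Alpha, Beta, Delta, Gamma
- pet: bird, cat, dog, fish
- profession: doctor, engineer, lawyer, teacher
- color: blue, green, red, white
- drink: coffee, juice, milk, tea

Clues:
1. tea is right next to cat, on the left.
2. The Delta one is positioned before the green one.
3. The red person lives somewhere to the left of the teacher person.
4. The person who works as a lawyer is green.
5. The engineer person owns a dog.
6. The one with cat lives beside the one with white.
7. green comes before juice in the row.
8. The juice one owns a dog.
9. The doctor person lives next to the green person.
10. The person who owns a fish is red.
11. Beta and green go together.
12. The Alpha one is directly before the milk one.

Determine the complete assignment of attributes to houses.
Solution:

House | Team | Pet | Profession | Color | Drink
-----------------------------------------------
  1   | Delta | fish | doctor | red | tea
  2   | Beta | cat | lawyer | green | coffee
  3   | Alpha | dog | engineer | white | juice
  4   | Gamma | bird | teacher | blue | milk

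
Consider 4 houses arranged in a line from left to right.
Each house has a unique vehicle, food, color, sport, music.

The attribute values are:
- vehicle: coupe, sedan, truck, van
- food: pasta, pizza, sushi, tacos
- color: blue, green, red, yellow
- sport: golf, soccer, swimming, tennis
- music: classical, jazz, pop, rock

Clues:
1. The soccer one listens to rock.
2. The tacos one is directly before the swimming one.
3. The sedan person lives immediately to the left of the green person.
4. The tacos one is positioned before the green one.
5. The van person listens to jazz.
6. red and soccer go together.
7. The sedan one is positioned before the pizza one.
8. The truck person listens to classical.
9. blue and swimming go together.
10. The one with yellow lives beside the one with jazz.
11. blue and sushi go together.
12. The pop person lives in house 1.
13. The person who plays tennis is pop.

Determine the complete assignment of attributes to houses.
Solution:

House | Vehicle | Food | Color | Sport | Music
----------------------------------------------
  1   | coupe | tacos | yellow | tennis | pop
  2   | van | sushi | blue | swimming | jazz
  3   | sedan | pasta | red | soccer | rock
  4   | truck | pizza | green | golf | classical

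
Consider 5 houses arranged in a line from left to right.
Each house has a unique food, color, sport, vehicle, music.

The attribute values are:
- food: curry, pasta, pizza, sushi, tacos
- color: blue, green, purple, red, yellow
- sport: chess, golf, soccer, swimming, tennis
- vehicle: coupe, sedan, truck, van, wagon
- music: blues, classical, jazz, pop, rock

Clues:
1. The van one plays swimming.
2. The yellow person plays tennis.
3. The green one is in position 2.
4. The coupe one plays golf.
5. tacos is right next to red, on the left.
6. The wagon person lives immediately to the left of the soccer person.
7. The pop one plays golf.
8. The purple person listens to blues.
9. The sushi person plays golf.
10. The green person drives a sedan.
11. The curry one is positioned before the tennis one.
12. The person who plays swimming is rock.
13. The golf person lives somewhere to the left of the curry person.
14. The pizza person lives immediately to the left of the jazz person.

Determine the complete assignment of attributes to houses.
Solution:

House | Food | Color | Sport | Vehicle | Music
----------------------------------------------
  1   | pizza | purple | chess | wagon | blues
  2   | tacos | green | soccer | sedan | jazz
  3   | sushi | red | golf | coupe | pop
  4   | curry | blue | swimming | van | rock
  5   | pasta | yellow | tennis | truck | classical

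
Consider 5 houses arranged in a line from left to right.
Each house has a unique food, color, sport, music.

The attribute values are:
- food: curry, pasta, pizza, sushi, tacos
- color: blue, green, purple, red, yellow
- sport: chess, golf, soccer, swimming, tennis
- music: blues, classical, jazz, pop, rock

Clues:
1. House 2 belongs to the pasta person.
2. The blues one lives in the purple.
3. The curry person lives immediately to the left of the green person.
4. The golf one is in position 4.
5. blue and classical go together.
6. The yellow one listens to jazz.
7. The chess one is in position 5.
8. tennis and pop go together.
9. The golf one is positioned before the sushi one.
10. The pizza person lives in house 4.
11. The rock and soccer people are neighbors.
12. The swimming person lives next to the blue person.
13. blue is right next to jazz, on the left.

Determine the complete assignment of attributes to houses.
Solution:

House | Food | Color | Sport | Music
------------------------------------
  1   | curry | red | tennis | pop
  2   | pasta | green | swimming | rock
  3   | tacos | blue | soccer | classical
  4   | pizza | yellow | golf | jazz
  5   | sushi | purple | chess | blues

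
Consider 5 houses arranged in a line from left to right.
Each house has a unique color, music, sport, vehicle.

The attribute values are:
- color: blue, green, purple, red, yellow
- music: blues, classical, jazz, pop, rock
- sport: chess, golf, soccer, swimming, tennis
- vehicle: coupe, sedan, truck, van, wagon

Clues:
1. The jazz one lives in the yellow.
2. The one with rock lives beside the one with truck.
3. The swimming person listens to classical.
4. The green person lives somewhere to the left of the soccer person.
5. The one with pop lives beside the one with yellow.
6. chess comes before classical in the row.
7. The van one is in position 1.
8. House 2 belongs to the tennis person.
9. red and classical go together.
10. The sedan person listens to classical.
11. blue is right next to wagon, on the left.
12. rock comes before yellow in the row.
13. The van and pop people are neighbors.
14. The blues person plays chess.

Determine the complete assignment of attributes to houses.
Solution:

House | Color | Music | Sport | Vehicle
---------------------------------------
  1   | green | rock | golf | van
  2   | blue | pop | tennis | truck
  3   | yellow | jazz | soccer | wagon
  4   | purple | blues | chess | coupe
  5   | red | classical | swimming | sedan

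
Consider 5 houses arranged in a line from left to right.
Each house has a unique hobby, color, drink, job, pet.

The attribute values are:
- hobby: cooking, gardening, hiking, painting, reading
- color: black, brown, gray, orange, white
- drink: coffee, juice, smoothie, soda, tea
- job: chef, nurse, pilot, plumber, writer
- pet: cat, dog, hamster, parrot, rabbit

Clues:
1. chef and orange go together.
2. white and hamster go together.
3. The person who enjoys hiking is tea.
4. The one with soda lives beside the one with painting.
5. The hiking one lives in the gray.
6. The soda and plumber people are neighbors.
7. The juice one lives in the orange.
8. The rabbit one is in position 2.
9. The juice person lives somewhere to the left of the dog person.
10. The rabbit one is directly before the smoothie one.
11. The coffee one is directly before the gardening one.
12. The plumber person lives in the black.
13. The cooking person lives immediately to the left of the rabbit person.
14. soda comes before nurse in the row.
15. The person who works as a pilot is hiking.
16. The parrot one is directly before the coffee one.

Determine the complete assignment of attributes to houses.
Solution:

House | Hobby | Color | Drink | Job | Pet
-----------------------------------------
  1   | cooking | brown | soda | writer | parrot
  2   | painting | black | coffee | plumber | rabbit
  3   | gardening | white | smoothie | nurse | hamster
  4   | reading | orange | juice | chef | cat
  5   | hiking | gray | tea | pilot | dog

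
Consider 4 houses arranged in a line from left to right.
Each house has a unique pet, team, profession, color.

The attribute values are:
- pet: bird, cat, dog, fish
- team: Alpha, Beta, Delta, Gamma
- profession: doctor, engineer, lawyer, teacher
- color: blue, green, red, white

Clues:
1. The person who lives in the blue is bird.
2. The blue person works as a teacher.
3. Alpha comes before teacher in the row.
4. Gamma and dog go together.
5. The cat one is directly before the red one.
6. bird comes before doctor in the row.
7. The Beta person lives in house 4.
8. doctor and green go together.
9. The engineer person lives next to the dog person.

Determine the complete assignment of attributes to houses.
Solution:

House | Pet | Team | Profession | Color
---------------------------------------
  1   | cat | Alpha | engineer | white
  2   | dog | Gamma | lawyer | red
  3   | bird | Delta | teacher | blue
  4   | fish | Beta | doctor | green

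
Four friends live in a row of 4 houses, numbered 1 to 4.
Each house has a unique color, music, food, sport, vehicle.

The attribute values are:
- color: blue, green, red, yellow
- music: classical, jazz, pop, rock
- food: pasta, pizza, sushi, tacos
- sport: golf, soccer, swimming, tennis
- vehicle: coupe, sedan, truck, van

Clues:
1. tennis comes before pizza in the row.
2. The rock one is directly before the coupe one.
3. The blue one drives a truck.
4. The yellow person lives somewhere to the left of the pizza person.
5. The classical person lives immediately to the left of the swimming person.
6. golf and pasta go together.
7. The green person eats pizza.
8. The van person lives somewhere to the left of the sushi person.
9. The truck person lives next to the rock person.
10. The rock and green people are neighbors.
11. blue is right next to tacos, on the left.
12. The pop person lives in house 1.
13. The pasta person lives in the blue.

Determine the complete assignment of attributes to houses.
Solution:

House | Color | Music | Food | Sport | Vehicle
----------------------------------------------
  1   | blue | pop | pasta | golf | truck
  2   | yellow | rock | tacos | tennis | van
  3   | green | classical | pizza | soccer | coupe
  4   | red | jazz | sushi | swimming | sedan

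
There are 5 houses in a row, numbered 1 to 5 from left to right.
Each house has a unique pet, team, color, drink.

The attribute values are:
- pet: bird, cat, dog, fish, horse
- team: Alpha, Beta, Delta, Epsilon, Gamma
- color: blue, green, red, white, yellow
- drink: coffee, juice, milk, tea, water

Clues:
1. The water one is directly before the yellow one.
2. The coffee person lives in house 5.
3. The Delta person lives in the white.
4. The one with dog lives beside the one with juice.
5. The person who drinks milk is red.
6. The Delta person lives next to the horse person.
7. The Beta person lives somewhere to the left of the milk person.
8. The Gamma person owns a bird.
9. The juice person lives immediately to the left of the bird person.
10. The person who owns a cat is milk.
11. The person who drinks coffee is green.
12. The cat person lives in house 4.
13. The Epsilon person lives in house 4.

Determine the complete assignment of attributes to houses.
Solution:

House | Pet | Team | Color | Drink
----------------------------------
  1   | dog | Delta | white | water
  2   | horse | Beta | yellow | juice
  3   | bird | Gamma | blue | tea
  4   | cat | Epsilon | red | milk
  5   | fish | Alpha | green | coffee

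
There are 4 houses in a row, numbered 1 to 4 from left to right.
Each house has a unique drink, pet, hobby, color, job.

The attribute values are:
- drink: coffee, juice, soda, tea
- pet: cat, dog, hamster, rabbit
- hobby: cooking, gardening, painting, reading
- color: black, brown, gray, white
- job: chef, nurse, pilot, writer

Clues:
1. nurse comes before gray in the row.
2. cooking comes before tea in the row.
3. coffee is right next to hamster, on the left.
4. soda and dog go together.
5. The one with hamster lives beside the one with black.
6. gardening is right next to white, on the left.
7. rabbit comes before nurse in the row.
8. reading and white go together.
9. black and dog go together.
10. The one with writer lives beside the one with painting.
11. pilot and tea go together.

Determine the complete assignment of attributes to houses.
Solution:

House | Drink | Pet | Hobby | Color | Job
-----------------------------------------
  1   | coffee | rabbit | gardening | brown | chef
  2   | juice | hamster | reading | white | nurse
  3   | soda | dog | cooking | black | writer
  4   | tea | cat | painting | gray | pilot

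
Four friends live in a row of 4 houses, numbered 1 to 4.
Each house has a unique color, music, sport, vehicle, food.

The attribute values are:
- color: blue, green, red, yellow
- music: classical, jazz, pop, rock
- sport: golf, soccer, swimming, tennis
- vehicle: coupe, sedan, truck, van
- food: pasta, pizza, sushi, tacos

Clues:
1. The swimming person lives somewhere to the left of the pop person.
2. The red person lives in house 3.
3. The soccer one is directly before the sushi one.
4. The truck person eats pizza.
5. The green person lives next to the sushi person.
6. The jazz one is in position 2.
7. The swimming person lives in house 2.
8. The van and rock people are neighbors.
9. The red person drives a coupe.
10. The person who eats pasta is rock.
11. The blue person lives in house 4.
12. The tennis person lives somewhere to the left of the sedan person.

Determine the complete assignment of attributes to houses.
Solution:

House | Color | Music | Sport | Vehicle | Food
----------------------------------------------
  1   | green | classical | soccer | truck | pizza
  2   | yellow | jazz | swimming | van | sushi
  3   | red | rock | tennis | coupe | pasta
  4   | blue | pop | golf | sedan | tacos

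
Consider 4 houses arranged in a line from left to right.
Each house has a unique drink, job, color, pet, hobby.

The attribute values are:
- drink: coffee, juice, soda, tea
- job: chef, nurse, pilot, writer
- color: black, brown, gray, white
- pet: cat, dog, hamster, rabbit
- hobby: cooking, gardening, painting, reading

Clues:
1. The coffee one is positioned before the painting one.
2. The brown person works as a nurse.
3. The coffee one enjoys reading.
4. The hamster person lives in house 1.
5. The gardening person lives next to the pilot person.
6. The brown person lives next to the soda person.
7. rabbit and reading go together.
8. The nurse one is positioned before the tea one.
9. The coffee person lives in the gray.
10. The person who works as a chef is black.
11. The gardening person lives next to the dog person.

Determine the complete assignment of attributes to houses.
Solution:

House | Drink | Job | Color | Pet | Hobby
-----------------------------------------
  1   | juice | nurse | brown | hamster | gardening
  2   | soda | pilot | white | dog | cooking
  3   | coffee | writer | gray | rabbit | reading
  4   | tea | chef | black | cat | painting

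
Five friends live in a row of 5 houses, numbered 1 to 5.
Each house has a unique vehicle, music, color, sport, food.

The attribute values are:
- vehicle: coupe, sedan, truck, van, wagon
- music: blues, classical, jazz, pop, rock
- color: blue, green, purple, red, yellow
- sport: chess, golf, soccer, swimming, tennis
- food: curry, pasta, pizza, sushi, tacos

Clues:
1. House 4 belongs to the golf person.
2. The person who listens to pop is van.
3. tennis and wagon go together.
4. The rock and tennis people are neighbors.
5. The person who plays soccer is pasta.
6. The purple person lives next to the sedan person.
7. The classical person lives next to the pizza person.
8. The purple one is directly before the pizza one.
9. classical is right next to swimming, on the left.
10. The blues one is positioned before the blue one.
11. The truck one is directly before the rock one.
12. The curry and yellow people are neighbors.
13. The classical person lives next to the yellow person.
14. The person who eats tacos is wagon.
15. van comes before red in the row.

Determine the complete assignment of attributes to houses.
Solution:

House | Vehicle | Music | Color | Sport | Food
----------------------------------------------
  1   | truck | classical | purple | chess | curry
  2   | sedan | rock | yellow | swimming | pizza
  3   | wagon | blues | green | tennis | tacos
  4   | van | pop | blue | golf | sushi
  5   | coupe | jazz | red | soccer | pasta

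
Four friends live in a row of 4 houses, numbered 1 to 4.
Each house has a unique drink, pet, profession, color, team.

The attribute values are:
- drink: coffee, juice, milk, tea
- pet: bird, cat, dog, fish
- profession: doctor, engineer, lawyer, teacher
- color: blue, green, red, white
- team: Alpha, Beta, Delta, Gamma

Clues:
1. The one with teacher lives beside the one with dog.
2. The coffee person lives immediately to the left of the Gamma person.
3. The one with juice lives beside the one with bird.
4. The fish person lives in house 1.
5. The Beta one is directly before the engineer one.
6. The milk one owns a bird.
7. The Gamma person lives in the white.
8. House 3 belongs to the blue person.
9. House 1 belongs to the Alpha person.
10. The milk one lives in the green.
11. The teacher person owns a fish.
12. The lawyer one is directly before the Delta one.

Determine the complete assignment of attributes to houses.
Solution:

House | Drink | Pet | Profession | Color | Team
-----------------------------------------------
  1   | coffee | fish | teacher | red | Alpha
  2   | tea | dog | doctor | white | Gamma
  3   | juice | cat | lawyer | blue | Beta
  4   | milk | bird | engineer | green | Delta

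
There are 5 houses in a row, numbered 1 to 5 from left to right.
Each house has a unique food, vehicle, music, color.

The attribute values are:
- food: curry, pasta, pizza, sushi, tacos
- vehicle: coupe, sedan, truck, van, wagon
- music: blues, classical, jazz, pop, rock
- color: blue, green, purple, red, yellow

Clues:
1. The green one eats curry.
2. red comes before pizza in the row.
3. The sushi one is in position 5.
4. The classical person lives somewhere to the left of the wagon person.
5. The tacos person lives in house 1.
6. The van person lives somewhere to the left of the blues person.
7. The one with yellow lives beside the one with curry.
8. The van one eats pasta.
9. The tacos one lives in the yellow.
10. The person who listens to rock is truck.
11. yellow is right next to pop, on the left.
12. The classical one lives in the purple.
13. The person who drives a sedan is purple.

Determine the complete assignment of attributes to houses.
Solution:

House | Food | Vehicle | Music | Color
--------------------------------------
  1   | tacos | truck | rock | yellow
  2   | curry | coupe | pop | green
  3   | pasta | van | jazz | red
  4   | pizza | sedan | classical | purple
  5   | sushi | wagon | blues | blue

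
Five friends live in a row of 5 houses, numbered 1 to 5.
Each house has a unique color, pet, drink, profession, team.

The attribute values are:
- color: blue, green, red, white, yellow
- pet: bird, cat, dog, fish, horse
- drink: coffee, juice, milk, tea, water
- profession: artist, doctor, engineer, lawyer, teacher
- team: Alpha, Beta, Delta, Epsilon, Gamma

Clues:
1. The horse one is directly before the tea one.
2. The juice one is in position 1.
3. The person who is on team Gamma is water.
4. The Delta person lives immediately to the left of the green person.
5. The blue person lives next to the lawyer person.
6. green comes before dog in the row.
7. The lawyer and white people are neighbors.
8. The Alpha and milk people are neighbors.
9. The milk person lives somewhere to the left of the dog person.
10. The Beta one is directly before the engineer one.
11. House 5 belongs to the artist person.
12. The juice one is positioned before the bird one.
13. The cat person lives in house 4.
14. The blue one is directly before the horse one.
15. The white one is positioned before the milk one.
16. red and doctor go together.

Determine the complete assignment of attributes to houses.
Solution:

House | Color | Pet | Drink | Profession | Team
-----------------------------------------------
  1   | blue | fish | juice | teacher | Delta
  2   | green | horse | coffee | lawyer | Beta
  3   | white | bird | tea | engineer | Alpha
  4   | red | cat | milk | doctor | Epsilon
  5   | yellow | dog | water | artist | Gamma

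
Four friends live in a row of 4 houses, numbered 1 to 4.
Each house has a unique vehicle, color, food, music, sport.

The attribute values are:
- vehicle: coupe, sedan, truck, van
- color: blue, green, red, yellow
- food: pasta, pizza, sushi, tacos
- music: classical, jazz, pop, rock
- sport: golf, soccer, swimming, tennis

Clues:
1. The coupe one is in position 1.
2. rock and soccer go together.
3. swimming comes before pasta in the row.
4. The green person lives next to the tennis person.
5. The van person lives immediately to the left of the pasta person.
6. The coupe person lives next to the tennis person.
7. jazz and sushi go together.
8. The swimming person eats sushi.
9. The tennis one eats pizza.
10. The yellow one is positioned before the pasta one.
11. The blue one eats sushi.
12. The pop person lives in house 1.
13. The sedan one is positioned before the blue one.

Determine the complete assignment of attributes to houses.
Solution:

House | Vehicle | Color | Food | Music | Sport
----------------------------------------------
  1   | coupe | green | tacos | pop | golf
  2   | sedan | yellow | pizza | classical | tennis
  3   | van | blue | sushi | jazz | swimming
  4   | truck | red | pasta | rock | soccer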